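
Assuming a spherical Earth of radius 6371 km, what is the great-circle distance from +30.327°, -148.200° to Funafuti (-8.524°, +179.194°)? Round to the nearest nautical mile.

2995 nmi

Δλ = 179.194 − -148.200 = 327.394°; wrapped into (−180°, 180°]: -32.606°.
Δφ = -8.524 − 30.327 = -38.851°.
a = sin²(Δφ/2) + cos φ₁ · cos φ₂ · sin²(Δλ/2) = 0.177877.
c = 2·atan2(√a, √(1−a)) = 0.87076 rad → d = 6371·c ≈ 5547.61 km ≈ 2995.47 nmi.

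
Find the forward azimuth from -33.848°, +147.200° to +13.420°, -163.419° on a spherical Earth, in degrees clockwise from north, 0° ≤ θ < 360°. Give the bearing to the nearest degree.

54°

Δλ = -163.419 − 147.200 = -310.619°; wrapped into (−180°, 180°]: 49.381°.
θ = atan2( sin Δλ · cos φ₂ , cos φ₁ · sin φ₂ − sin φ₁ · cos φ₂ · cos Δλ )
  = atan2(0.73833, 0.54547) = 53.544° → normalised to [0°, 360°): 53.544°.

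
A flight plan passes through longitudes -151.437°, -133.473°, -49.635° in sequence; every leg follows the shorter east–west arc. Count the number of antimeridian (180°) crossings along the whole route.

Leg 1: -151.437° → -133.473°, shortest Δλ = 17.964° (east) — does not cross 180°.
Leg 2: -133.473° → -49.635°, shortest Δλ = 83.838° (east) — does not cross 180°.
Total crossings: 0.

0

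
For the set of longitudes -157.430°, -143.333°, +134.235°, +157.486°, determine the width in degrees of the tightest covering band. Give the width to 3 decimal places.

Sort the longitudes: -157.430°, -143.333°, +134.235°, +157.486°.
Eastward gaps between consecutive values (wrapping around): 14.097°, 277.568°, 23.251°, 45.084°.
Largest gap = 277.568° ⇒ minimal covering band is its complement: 360° − 277.568° = 82.432°.
Band runs from +134.235° eastward to -143.333°, crossing the antimeridian.

82.432°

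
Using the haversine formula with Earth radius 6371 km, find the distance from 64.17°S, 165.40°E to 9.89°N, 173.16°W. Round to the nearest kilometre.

8431 km

Δλ = -173.16 − 165.40 = -338.56°; wrapped into (−180°, 180°]: 21.44°.
Δφ = 9.89 − -64.17 = 74.06°.
a = sin²(Δφ/2) + cos φ₁ · cos φ₂ · sin²(Δλ/2) = 0.377536.
c = 2·atan2(√a, √(1−a)) = 1.32335 rad → d = 6371·c ≈ 8431.07 km.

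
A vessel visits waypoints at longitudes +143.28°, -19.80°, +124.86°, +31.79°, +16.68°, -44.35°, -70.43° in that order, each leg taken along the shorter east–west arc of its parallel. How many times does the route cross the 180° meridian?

Leg 1: +143.28° → -19.80°, shortest Δλ = -163.08° (west) — does not cross 180°.
Leg 2: -19.80° → +124.86°, shortest Δλ = 144.66° (east) — does not cross 180°.
Leg 3: +124.86° → +31.79°, shortest Δλ = -93.07° (west) — does not cross 180°.
Leg 4: +31.79° → +16.68°, shortest Δλ = -15.11° (west) — does not cross 180°.
Leg 5: +16.68° → -44.35°, shortest Δλ = -61.03° (west) — does not cross 180°.
Leg 6: -44.35° → -70.43°, shortest Δλ = -26.08° (west) — does not cross 180°.
Total crossings: 0.

0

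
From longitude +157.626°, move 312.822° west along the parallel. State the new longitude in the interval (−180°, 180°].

Start at +157.626°; shift −312.822° → -155.196°.
-155.196° already lies in (−180°, 180°].

-155.196°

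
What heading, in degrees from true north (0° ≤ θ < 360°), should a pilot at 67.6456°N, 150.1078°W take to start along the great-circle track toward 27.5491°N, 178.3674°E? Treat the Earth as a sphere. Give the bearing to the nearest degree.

222°

Δλ = 178.3674 − -150.1078 = 328.4752°; wrapped into (−180°, 180°]: -31.5248°.
θ = atan2( sin Δλ · cos φ₂ , cos φ₁ · sin φ₂ − sin φ₁ · cos φ₂ · cos Δλ )
  = atan2(-0.46358, -0.52306) = -138.450° → normalised to [0°, 360°): 221.550°.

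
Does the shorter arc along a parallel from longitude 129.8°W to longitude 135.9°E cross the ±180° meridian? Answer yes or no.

Yes

Naïve |135.9 − -129.8| = 265.7° > 180°, so the shorter arc goes the other way round — across 180°.
Signed shortest Δλ = ((135.9 − -129.8 + 180) mod 360) − 180 = -94.3°.
Going west by 94.3° from -129.8° passes through 180° before reaching +135.9°.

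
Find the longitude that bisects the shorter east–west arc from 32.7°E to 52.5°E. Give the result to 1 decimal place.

42.6°E

Signed shortest Δλ from +32.7° to +52.5° is +19.8°.
Midpoint longitude = +32.7° + (+19.8°)/2 = +32.7° + 9.9° = +42.6°.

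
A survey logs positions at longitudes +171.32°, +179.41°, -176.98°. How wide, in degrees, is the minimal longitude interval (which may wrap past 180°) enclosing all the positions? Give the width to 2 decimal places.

Sort the longitudes: -176.98°, +171.32°, +179.41°.
Eastward gaps between consecutive values (wrapping around): 348.30°, 8.09°, 3.61°.
Largest gap = 348.30° ⇒ minimal covering band is its complement: 360° − 348.30° = 11.70°.
Band runs from +171.32° eastward to -176.98°, crossing the antimeridian.

11.70°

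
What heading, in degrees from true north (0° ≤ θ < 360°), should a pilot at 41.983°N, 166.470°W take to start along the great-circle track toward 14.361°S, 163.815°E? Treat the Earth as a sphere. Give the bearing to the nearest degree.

Δλ = 163.815 − -166.470 = 330.285°; wrapped into (−180°, 180°]: -29.715°.
θ = atan2( sin Δλ · cos φ₂ , cos φ₁ · sin φ₂ − sin φ₁ · cos φ₂ · cos Δλ )
  = atan2(-0.48020, -0.74717) = -147.272° → normalised to [0°, 360°): 212.728°.

213°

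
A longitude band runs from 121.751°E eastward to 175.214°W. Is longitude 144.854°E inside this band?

Yes

Band width going east from +121.751° to -175.214°: ((-175.214 − 121.751) mod 360) = 63.035°.
Offset of +144.854° east of the west edge: ((144.854 − 121.751) mod 360) = 23.103°.
23.103° ≤ 63.035° ⇒ inside.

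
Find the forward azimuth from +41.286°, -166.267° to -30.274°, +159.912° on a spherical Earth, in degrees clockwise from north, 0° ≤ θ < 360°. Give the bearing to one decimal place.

Δλ = 159.912 − -166.267 = 326.179°; wrapped into (−180°, 180°]: -33.821°.
θ = atan2( sin Δλ · cos φ₂ , cos φ₁ · sin φ₂ − sin φ₁ · cos φ₂ · cos Δλ )
  = atan2(-0.48069, -0.85223) = -150.575° → normalised to [0°, 360°): 209.425°.

209.4°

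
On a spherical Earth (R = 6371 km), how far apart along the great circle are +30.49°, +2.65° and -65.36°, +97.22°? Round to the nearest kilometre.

13269 km

Δλ = 97.22 − 2.65 = 94.57°.
Δφ = -65.36 − 30.49 = -95.85°.
a = sin²(Δφ/2) + cos φ₁ · cos φ₂ · sin²(Δλ/2) = 0.744906.
c = 2·atan2(√a, √(1−a)) = 2.08267 rad → d = 6371·c ≈ 13268.70 km.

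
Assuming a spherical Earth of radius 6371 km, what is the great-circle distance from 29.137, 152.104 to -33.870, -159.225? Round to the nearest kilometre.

8675 km

Δλ = -159.225 − 152.104 = -311.329°; wrapped into (−180°, 180°]: 48.671°.
Δφ = -33.870 − 29.137 = -63.007°.
a = sin²(Δφ/2) + cos φ₁ · cos φ₂ · sin²(Δλ/2) = 0.396211.
c = 2·atan2(√a, √(1−a)) = 1.36170 rad → d = 6371·c ≈ 8675.38 km.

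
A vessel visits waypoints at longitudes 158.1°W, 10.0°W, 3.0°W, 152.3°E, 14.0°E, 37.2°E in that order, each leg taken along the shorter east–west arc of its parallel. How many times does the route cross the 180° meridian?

Leg 1: -158.1° → -10.0°, shortest Δλ = 148.1° (east) — does not cross 180°.
Leg 2: -10.0° → -3.0°, shortest Δλ = 7.0° (east) — does not cross 180°.
Leg 3: -3.0° → +152.3°, shortest Δλ = 155.3° (east) — does not cross 180°.
Leg 4: +152.3° → +14.0°, shortest Δλ = -138.3° (west) — does not cross 180°.
Leg 5: +14.0° → +37.2°, shortest Δλ = 23.2° (east) — does not cross 180°.
Total crossings: 0.

0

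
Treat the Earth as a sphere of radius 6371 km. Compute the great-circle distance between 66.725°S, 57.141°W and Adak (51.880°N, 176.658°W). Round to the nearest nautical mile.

Δλ = -176.658 − -57.141 = -119.517°.
Δφ = 51.880 − -66.725 = 118.605°.
a = sin²(Δφ/2) + cos φ₁ · cos φ₂ · sin²(Δλ/2) = 0.921437.
c = 2·atan2(√a, √(1−a)) = 2.57340 rad → d = 6371·c ≈ 16395.12 km ≈ 8852.66 nmi.

8853 nmi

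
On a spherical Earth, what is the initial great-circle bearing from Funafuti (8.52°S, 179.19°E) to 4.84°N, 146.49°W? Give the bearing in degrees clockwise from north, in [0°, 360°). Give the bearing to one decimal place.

Δλ = -146.49 − 179.19 = -325.68°; wrapped into (−180°, 180°]: 34.32°.
θ = atan2( sin Δλ · cos φ₂ , cos φ₁ · sin φ₂ − sin φ₁ · cos φ₂ · cos Δλ )
  = atan2(0.56180, 0.20537) = 69.920° → normalised to [0°, 360°): 69.920°.

69.9°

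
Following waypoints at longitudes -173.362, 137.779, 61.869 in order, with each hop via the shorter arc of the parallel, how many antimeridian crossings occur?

Leg 1: -173.362° → +137.779°, shortest Δλ = -48.859° (west) — crosses 180°.
Leg 2: +137.779° → +61.869°, shortest Δλ = -75.91° (west) — does not cross 180°.
Total crossings: 1.

1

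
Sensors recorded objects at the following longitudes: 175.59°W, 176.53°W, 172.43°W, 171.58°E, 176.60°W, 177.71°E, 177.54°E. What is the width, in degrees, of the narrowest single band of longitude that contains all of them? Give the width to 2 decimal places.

Sort the longitudes: -176.60°, -176.53°, -175.59°, -172.43°, +171.58°, +177.54°, +177.71°.
Eastward gaps between consecutive values (wrapping around): 0.07°, 0.94°, 3.16°, 344.01°, 5.96°, 0.17°, 5.69°.
Largest gap = 344.01° ⇒ minimal covering band is its complement: 360° − 344.01° = 15.99°.
Band runs from +171.58° eastward to -172.43°, crossing the antimeridian.

15.99°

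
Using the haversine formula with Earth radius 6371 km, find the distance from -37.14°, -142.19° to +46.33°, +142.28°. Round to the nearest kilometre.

11943 km

Δλ = 142.28 − -142.19 = 284.47°; wrapped into (−180°, 180°]: -75.53°.
Δφ = 46.33 − -37.14 = 83.47°.
a = sin²(Δφ/2) + cos φ₁ · cos φ₂ · sin²(Δλ/2) = 0.649590.
c = 2·atan2(√a, √(1−a)) = 1.87463 rad → d = 6371·c ≈ 11943.26 km.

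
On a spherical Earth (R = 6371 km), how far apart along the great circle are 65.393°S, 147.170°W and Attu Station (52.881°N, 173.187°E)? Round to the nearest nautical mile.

7331 nmi

Δλ = 173.187 − -147.170 = 320.357°; wrapped into (−180°, 180°]: -39.643°.
Δφ = 52.881 − -65.393 = 118.274°.
a = sin²(Δφ/2) + cos φ₁ · cos φ₂ · sin²(Δλ/2) = 0.765737.
c = 2·atan2(√a, √(1−a)) = 2.13114 rad → d = 6371·c ≈ 13577.47 km ≈ 7331.25 nmi.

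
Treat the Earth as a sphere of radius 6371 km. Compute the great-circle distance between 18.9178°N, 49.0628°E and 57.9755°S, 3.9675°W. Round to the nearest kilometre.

Δλ = -3.9675 − 49.0628 = -53.0303°.
Δφ = -57.9755 − 18.9178 = -76.8933°.
a = sin²(Δφ/2) + cos φ₁ · cos φ₂ · sin²(Δλ/2) = 0.486596.
c = 2·atan2(√a, √(1−a)) = 1.54398 rad → d = 6371·c ≈ 9836.73 km.

9837 km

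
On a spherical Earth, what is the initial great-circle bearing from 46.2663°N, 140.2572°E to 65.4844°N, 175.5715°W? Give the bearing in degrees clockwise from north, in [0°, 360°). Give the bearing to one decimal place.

Δλ = -175.5715 − 140.2572 = -315.8287°; wrapped into (−180°, 180°]: 44.1713°.
θ = atan2( sin Δλ · cos φ₂ , cos φ₁ · sin φ₂ − sin φ₁ · cos φ₂ · cos Δλ )
  = atan2(0.28913, 0.41394) = 34.934° → normalised to [0°, 360°): 34.934°.

34.9°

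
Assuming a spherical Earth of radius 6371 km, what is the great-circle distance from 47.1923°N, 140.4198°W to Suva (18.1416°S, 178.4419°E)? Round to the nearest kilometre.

Δλ = 178.4419 − -140.4198 = 318.8617°; wrapped into (−180°, 180°]: -41.1383°.
Δφ = -18.1416 − 47.1923 = -65.3339°.
a = sin²(Δφ/2) + cos φ₁ · cos φ₂ · sin²(Δλ/2) = 0.371047.
c = 2·atan2(√a, √(1−a)) = 1.30994 rad → d = 6371·c ≈ 8345.64 km.

8346 km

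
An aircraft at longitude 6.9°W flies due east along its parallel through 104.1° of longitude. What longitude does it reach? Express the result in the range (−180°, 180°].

Start at -6.9°; shift +104.1° → +97.2°.
+97.2° already lies in (−180°, 180°].

97.2°E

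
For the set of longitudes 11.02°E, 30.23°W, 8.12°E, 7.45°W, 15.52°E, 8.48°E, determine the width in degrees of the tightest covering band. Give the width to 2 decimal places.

Sort the longitudes: -30.23°, -7.45°, +8.12°, +8.48°, +11.02°, +15.52°.
Eastward gaps between consecutive values (wrapping around): 22.78°, 15.57°, 0.36°, 2.54°, 4.50°, 314.25°.
Largest gap = 314.25° ⇒ minimal covering band is its complement: 360° − 314.25° = 45.75°.
Band runs from -30.23° eastward to +15.52°.

45.75°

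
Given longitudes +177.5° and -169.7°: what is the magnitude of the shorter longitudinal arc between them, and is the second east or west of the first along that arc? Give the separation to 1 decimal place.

Raw difference: -169.7 − 177.5 = -347.2°.
Normalise into (−180°, 180°]: -347.2° + 360° = 12.8°.
Positive ⇒ the second point lies to the east; separation 12.8°.

12.8° east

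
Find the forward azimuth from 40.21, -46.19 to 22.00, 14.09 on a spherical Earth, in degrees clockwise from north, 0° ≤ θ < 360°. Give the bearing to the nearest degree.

91°

Δλ = 14.09 − -46.19 = 60.28°.
θ = atan2( sin Δλ · cos φ₂ , cos φ₁ · sin φ₂ − sin φ₁ · cos φ₂ · cos Δλ )
  = atan2(0.80522, -0.01067) = 90.759° → normalised to [0°, 360°): 90.759°.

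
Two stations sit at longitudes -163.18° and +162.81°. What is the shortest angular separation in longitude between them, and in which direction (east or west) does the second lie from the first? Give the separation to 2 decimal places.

Raw difference: 162.81 − -163.18 = 325.99°.
Normalise into (−180°, 180°]: 325.99° − 360° = -34.01°.
Negative ⇒ the second point lies to the west; separation 34.01°.

34.01° west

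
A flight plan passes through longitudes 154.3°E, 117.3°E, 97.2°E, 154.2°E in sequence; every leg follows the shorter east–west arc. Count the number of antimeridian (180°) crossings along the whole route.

0

Leg 1: +154.3° → +117.3°, shortest Δλ = -37.0° (west) — does not cross 180°.
Leg 2: +117.3° → +97.2°, shortest Δλ = -20.1° (west) — does not cross 180°.
Leg 3: +97.2° → +154.2°, shortest Δλ = 57.0° (east) — does not cross 180°.
Total crossings: 0.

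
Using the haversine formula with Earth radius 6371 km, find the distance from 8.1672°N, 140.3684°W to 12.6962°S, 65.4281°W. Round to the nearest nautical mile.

4642 nmi

Δλ = -65.4281 − -140.3684 = 74.9403°.
Δφ = -12.6962 − 8.1672 = -20.8634°.
a = sin²(Δφ/2) + cos φ₁ · cos φ₂ · sin²(Δλ/2) = 0.390161.
c = 2·atan2(√a, √(1−a)) = 1.34931 rad → d = 6371·c ≈ 8596.46 km ≈ 4641.72 nmi.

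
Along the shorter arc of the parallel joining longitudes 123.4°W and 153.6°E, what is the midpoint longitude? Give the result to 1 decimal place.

164.9°W

Signed shortest Δλ from -123.4° to +153.6° is -83.0°.
Midpoint longitude = -123.4° + (-83.0°)/2 = -123.4° − 41.5° = -164.9°.
(The naïve average (-123.4 + +153.6)/2 = 15.1° is on the wrong side of the globe.)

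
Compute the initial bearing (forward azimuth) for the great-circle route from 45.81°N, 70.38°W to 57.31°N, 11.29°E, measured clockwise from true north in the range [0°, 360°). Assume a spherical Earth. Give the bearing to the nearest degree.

45°

Δλ = 11.29 − -70.38 = 81.67°.
θ = atan2( sin Δλ · cos φ₂ , cos φ₁ · sin φ₂ − sin φ₁ · cos φ₂ · cos Δλ )
  = atan2(0.53440, 0.53053) = 45.208° → normalised to [0°, 360°): 45.208°.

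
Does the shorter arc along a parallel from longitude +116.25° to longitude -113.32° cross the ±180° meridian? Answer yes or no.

Yes

Naïve |-113.32 − 116.25| = 229.57° > 180°, so the shorter arc goes the other way round — across 180°.
Signed shortest Δλ = ((-113.32 − 116.25 + 180) mod 360) − 180 = 130.43°.
Going east by 130.43° from +116.25° passes through 180° before reaching -113.32°.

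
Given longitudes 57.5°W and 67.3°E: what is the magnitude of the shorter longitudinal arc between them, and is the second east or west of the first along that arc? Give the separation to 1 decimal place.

124.8° east

Raw difference: 67.3 − -57.5 = 124.8°.
Normalise into (−180°, 180°]: 124.8° stays 124.8°.
Positive ⇒ the second point lies to the east; separation 124.8°.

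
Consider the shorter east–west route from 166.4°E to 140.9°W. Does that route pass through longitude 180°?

Yes

Naïve |-140.9 − 166.4| = 307.3° > 180°, so the shorter arc goes the other way round — across 180°.
Signed shortest Δλ = ((-140.9 − 166.4 + 180) mod 360) − 180 = 52.7°.
Going east by 52.7° from +166.4° passes through 180° before reaching -140.9°.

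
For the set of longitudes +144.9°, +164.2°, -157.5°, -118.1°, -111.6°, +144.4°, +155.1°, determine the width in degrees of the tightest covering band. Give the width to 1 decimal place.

104.0°

Sort the longitudes: -157.5°, -118.1°, -111.6°, +144.4°, +144.9°, +155.1°, +164.2°.
Eastward gaps between consecutive values (wrapping around): 39.4°, 6.5°, 256.0°, 0.5°, 10.2°, 9.1°, 38.3°.
Largest gap = 256.0° ⇒ minimal covering band is its complement: 360° − 256.0° = 104.0°.
Band runs from +144.4° eastward to -111.6°, crossing the antimeridian.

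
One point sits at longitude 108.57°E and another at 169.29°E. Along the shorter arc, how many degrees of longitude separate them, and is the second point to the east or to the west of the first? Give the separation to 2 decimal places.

Raw difference: 169.29 − 108.57 = 60.72°.
Normalise into (−180°, 180°]: 60.72° stays 60.72°.
Positive ⇒ the second point lies to the east; separation 60.72°.

60.72° east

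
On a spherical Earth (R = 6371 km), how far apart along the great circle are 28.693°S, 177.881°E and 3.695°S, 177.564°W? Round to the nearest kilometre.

Δλ = -177.564 − 177.881 = -355.445°; wrapped into (−180°, 180°]: 4.555°.
Δφ = -3.695 − -28.693 = 24.998°.
a = sin²(Δφ/2) + cos φ₁ · cos φ₂ · sin²(Δλ/2) = 0.048221.
c = 2·atan2(√a, √(1−a)) = 0.44279 rad → d = 6371·c ≈ 2821.05 km.

2821 km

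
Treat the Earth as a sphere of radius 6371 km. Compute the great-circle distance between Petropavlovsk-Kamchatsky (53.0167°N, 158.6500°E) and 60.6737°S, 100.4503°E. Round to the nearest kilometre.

13651 km

Δλ = 100.4503 − 158.6500 = -58.1997°.
Δφ = -60.6737 − 53.0167 = -113.6904°.
a = sin²(Δφ/2) + cos φ₁ · cos φ₂ · sin²(Δλ/2) = 0.770586.
c = 2·atan2(√a, √(1−a)) = 2.14263 rad → d = 6371·c ≈ 13650.68 km.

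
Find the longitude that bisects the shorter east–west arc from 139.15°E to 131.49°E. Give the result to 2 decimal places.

Signed shortest Δλ from +139.15° to +131.49° is -7.66°.
Midpoint longitude = +139.15° + (-7.66°)/2 = +139.15° − 3.83° = +135.32°.

135.32°E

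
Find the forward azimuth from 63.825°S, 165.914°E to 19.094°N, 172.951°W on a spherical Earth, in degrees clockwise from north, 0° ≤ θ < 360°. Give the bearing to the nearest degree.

20°

Δλ = -172.951 − 165.914 = -338.865°; wrapped into (−180°, 180°]: 21.135°.
θ = atan2( sin Δλ · cos φ₂ , cos φ₁ · sin φ₂ − sin φ₁ · cos φ₂ · cos Δλ )
  = atan2(0.34073, 0.93533) = 20.016° → normalised to [0°, 360°): 20.016°.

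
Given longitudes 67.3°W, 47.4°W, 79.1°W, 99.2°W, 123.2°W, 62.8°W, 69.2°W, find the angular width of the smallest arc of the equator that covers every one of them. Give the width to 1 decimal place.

Sort the longitudes: -123.2°, -99.2°, -79.1°, -69.2°, -67.3°, -62.8°, -47.4°.
Eastward gaps between consecutive values (wrapping around): 24.0°, 20.1°, 9.9°, 1.9°, 4.5°, 15.4°, 284.2°.
Largest gap = 284.2° ⇒ minimal covering band is its complement: 360° − 284.2° = 75.8°.
Band runs from -123.2° eastward to -47.4°.

75.8°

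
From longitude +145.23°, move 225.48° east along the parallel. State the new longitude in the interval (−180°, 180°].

Start at +145.23°; shift +225.48° → +370.71°.
+370.71° lies outside (−180°, 180°]; subtract 360° → +10.71°.

+10.71°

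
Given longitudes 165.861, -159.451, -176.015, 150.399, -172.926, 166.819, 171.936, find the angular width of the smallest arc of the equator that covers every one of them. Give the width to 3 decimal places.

Sort the longitudes: -176.015°, -172.926°, -159.451°, +150.399°, +165.861°, +166.819°, +171.936°.
Eastward gaps between consecutive values (wrapping around): 3.089°, 13.475°, 309.850°, 15.462°, 0.958°, 5.117°, 12.049°.
Largest gap = 309.850° ⇒ minimal covering band is its complement: 360° − 309.850° = 50.150°.
Band runs from +150.399° eastward to -159.451°, crossing the antimeridian.

50.150°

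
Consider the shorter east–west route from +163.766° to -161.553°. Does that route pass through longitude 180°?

Yes

Naïve |-161.553 − 163.766| = 325.319° > 180°, so the shorter arc goes the other way round — across 180°.
Signed shortest Δλ = ((-161.553 − 163.766 + 180) mod 360) − 180 = 34.681°.
Going east by 34.681° from +163.766° passes through 180° before reaching -161.553°.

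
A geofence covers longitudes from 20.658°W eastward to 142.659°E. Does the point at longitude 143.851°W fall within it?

No

Band width going east from -20.658° to +142.659°: ((142.659 − -20.658) mod 360) = 163.317°.
Offset of -143.851° east of the west edge: ((-143.851 − -20.658) mod 360) = 236.807°.
236.807° > 163.317° ⇒ outside.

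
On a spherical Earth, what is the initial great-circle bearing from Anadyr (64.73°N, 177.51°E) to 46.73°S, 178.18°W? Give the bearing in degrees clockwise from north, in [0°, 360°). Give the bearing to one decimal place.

Δλ = -178.18 − 177.51 = -355.69°; wrapped into (−180°, 180°]: 4.31°.
θ = atan2( sin Δλ · cos φ₂ , cos φ₁ · sin φ₂ − sin φ₁ · cos φ₂ · cos Δλ )
  = atan2(0.05151, -0.92892) = 176.826° → normalised to [0°, 360°): 176.826°.

176.8°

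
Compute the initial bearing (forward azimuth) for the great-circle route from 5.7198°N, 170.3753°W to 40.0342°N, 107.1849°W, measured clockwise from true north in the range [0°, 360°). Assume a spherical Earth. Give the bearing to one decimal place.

Δλ = -107.1849 − -170.3753 = 63.1904°.
θ = atan2( sin Δλ · cos φ₂ , cos φ₁ · sin φ₂ − sin φ₁ · cos φ₂ · cos Δλ )
  = atan2(0.68336, 0.60562) = 48.451° → normalised to [0°, 360°): 48.451°.

48.5°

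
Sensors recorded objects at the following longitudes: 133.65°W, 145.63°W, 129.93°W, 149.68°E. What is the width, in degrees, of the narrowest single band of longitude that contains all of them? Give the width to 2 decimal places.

80.39°

Sort the longitudes: -145.63°, -133.65°, -129.93°, +149.68°.
Eastward gaps between consecutive values (wrapping around): 11.98°, 3.72°, 279.61°, 64.69°.
Largest gap = 279.61° ⇒ minimal covering band is its complement: 360° − 279.61° = 80.39°.
Band runs from +149.68° eastward to -129.93°, crossing the antimeridian.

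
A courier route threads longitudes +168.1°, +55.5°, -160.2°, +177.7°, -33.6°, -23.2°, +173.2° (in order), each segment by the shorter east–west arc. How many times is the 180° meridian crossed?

4

Leg 1: +168.1° → +55.5°, shortest Δλ = -112.6° (west) — does not cross 180°.
Leg 2: +55.5° → -160.2°, shortest Δλ = 144.3° (east) — crosses 180°.
Leg 3: -160.2° → +177.7°, shortest Δλ = -22.1° (west) — crosses 180°.
Leg 4: +177.7° → -33.6°, shortest Δλ = 148.7° (east) — crosses 180°.
Leg 5: -33.6° → -23.2°, shortest Δλ = 10.4° (east) — does not cross 180°.
Leg 6: -23.2° → +173.2°, shortest Δλ = -163.6° (west) — crosses 180°.
Total crossings: 4.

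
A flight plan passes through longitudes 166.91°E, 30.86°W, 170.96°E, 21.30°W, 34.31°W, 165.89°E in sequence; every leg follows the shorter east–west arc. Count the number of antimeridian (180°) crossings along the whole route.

Leg 1: +166.91° → -30.86°, shortest Δλ = 162.23° (east) — crosses 180°.
Leg 2: -30.86° → +170.96°, shortest Δλ = -158.18° (west) — crosses 180°.
Leg 3: +170.96° → -21.30°, shortest Δλ = 167.74° (east) — crosses 180°.
Leg 4: -21.30° → -34.31°, shortest Δλ = -13.01° (west) — does not cross 180°.
Leg 5: -34.31° → +165.89°, shortest Δλ = -159.8° (west) — crosses 180°.
Total crossings: 4.

4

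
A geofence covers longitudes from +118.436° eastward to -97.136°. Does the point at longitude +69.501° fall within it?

Band width going east from +118.436° to -97.136°: ((-97.136 − 118.436) mod 360) = 144.428°.
Offset of +69.501° east of the west edge: ((69.501 − 118.436) mod 360) = 311.065°.
311.065° > 144.428° ⇒ outside.

No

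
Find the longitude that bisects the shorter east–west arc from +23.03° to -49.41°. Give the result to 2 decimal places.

Signed shortest Δλ from +23.03° to -49.41° is -72.44°.
Midpoint longitude = +23.03° + (-72.44°)/2 = +23.03° − 36.22° = -13.19°.

-13.19°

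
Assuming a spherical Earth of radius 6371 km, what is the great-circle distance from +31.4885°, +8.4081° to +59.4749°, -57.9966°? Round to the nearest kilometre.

5720 km

Δλ = -57.9966 − 8.4081 = -66.4047°.
Δφ = 59.4749 − 31.4885 = 27.9864°.
a = sin²(Δφ/2) + cos φ₁ · cos φ₂ · sin²(Δλ/2) = 0.188348.
c = 2·atan2(√a, √(1−a)) = 0.89784 rad → d = 6371·c ≈ 5720.11 km.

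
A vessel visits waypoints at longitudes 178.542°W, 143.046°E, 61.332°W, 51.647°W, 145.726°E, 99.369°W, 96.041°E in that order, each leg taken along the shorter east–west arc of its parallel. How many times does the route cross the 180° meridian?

Leg 1: -178.542° → +143.046°, shortest Δλ = -38.412° (west) — crosses 180°.
Leg 2: +143.046° → -61.332°, shortest Δλ = 155.622° (east) — crosses 180°.
Leg 3: -61.332° → -51.647°, shortest Δλ = 9.685° (east) — does not cross 180°.
Leg 4: -51.647° → +145.726°, shortest Δλ = -162.627° (west) — crosses 180°.
Leg 5: +145.726° → -99.369°, shortest Δλ = 114.905° (east) — crosses 180°.
Leg 6: -99.369° → +96.041°, shortest Δλ = -164.59° (west) — crosses 180°.
Total crossings: 5.

5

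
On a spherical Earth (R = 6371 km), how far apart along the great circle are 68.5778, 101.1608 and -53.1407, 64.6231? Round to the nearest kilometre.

Δλ = 64.6231 − 101.1608 = -36.5377°.
Δφ = -53.1407 − 68.5778 = -121.7185°.
a = sin²(Δφ/2) + cos φ₁ · cos φ₂ · sin²(Δλ/2) = 0.784402.
c = 2·atan2(√a, √(1−a)) = 2.17585 rad → d = 6371·c ≈ 13862.33 km.

13862 km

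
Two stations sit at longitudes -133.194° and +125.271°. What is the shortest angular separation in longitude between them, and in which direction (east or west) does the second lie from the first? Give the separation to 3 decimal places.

101.535° west

Raw difference: 125.271 − -133.194 = 258.465°.
Normalise into (−180°, 180°]: 258.465° − 360° = -101.535°.
Negative ⇒ the second point lies to the west; separation 101.535°.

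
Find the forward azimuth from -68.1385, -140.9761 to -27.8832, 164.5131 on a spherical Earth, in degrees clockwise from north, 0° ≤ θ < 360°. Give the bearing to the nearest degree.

Δλ = 164.5131 − -140.9761 = 305.4892°; wrapped into (−180°, 180°]: -54.5108°.
θ = atan2( sin Δλ · cos φ₂ , cos φ₁ · sin φ₂ − sin φ₁ · cos φ₂ · cos Δλ )
  = atan2(-0.71970, 0.30210) = -67.229° → normalised to [0°, 360°): 292.771°.

293°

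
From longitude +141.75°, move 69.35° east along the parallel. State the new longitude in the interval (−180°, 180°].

Start at +141.75°; shift +69.35° → +211.10°.
+211.10° lies outside (−180°, 180°]; subtract 360° → -148.90°.

-148.90°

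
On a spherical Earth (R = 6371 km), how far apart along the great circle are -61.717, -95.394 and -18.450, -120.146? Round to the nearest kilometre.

5184 km

Δλ = -120.146 − -95.394 = -24.752°.
Δφ = -18.450 − -61.717 = 43.267°.
a = sin²(Δφ/2) + cos φ₁ · cos φ₂ · sin²(Δλ/2) = 0.156563.
c = 2·atan2(√a, √(1−a)) = 0.81362 rad → d = 6371·c ≈ 5183.56 km.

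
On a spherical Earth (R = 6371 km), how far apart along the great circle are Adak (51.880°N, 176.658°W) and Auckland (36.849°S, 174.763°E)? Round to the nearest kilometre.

Δλ = 174.763 − -176.658 = 351.421°; wrapped into (−180°, 180°]: -8.579°.
Δφ = -36.849 − 51.880 = -88.729°.
a = sin²(Δφ/2) + cos φ₁ · cos φ₂ · sin²(Δλ/2) = 0.491673.
c = 2·atan2(√a, √(1−a)) = 1.55414 rad → d = 6371·c ≈ 9901.43 km.

9901 km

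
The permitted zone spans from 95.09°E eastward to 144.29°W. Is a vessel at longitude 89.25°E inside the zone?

Band width going east from +95.09° to -144.29°: ((-144.29 − 95.09) mod 360) = 120.62°.
Offset of +89.25° east of the west edge: ((89.25 − 95.09) mod 360) = 354.16°.
354.16° > 120.62° ⇒ outside.

No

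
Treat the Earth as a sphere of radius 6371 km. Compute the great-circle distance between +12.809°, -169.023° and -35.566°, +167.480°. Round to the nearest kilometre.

5920 km

Δλ = 167.480 − -169.023 = 336.503°; wrapped into (−180°, 180°]: -23.497°.
Δφ = -35.566 − 12.809 = -48.375°.
a = sin²(Δφ/2) + cos φ₁ · cos φ₂ · sin²(Δλ/2) = 0.200760.
c = 2·atan2(√a, √(1−a)) = 0.92919 rad → d = 6371·c ≈ 5919.89 km.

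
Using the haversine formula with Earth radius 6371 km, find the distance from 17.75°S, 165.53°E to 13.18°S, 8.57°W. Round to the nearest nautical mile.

8918 nmi

Δλ = -8.57 − 165.53 = -174.10°.
Δφ = -13.18 − -17.75 = 4.57°.
a = sin²(Δφ/2) + cos φ₁ · cos φ₂ · sin²(Δλ/2) = 0.926442.
c = 2·atan2(√a, √(1−a)) = 2.59228 rad → d = 6371·c ≈ 16515.42 km ≈ 8917.61 nmi.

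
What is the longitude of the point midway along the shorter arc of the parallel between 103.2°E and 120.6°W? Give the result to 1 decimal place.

171.3°E

Signed shortest Δλ from +103.2° to -120.6° is +136.2°.
Midpoint longitude = +103.2° + (+136.2°)/2 = +103.2° + 68.1° = +171.3°.
(The naïve average (+103.2 + -120.6)/2 = -8.7° is on the wrong side of the globe.)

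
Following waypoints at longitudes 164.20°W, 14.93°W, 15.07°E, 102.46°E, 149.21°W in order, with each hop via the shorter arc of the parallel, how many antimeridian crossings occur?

Leg 1: -164.20° → -14.93°, shortest Δλ = 149.27° (east) — does not cross 180°.
Leg 2: -14.93° → +15.07°, shortest Δλ = 30.0° (east) — does not cross 180°.
Leg 3: +15.07° → +102.46°, shortest Δλ = 87.39° (east) — does not cross 180°.
Leg 4: +102.46° → -149.21°, shortest Δλ = 108.33° (east) — crosses 180°.
Total crossings: 1.

1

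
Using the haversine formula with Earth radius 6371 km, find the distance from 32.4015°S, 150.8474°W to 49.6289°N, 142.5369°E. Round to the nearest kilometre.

Δλ = 142.5369 − -150.8474 = 293.3843°; wrapped into (−180°, 180°]: -66.6157°.
Δφ = 49.6289 − -32.4015 = 82.0304°.
a = sin²(Δφ/2) + cos φ₁ · cos φ₂ · sin²(Δλ/2) = 0.595593.
c = 2·atan2(√a, √(1−a)) = 1.76317 rad → d = 6371·c ≈ 11233.13 km.

11233 km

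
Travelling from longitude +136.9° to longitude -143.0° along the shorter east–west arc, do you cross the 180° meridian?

Yes

Naïve |-143.0 − 136.9| = 279.9° > 180°, so the shorter arc goes the other way round — across 180°.
Signed shortest Δλ = ((-143.0 − 136.9 + 180) mod 360) − 180 = 80.1°.
Going east by 80.1° from +136.9° passes through 180° before reaching -143.0°.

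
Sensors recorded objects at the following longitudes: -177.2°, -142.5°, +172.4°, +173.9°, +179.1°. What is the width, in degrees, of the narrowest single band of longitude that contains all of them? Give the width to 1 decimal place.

Sort the longitudes: -177.2°, -142.5°, +172.4°, +173.9°, +179.1°.
Eastward gaps between consecutive values (wrapping around): 34.7°, 314.9°, 1.5°, 5.2°, 3.7°.
Largest gap = 314.9° ⇒ minimal covering band is its complement: 360° − 314.9° = 45.1°.
Band runs from +172.4° eastward to -142.5°, crossing the antimeridian.

45.1°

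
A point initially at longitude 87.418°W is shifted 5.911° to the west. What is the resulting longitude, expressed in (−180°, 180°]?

Start at -87.418°; shift −5.911° → -93.329°.
-93.329° already lies in (−180°, 180°].

93.329°W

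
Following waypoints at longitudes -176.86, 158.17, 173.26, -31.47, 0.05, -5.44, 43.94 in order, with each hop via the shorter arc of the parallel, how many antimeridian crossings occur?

2

Leg 1: -176.86° → +158.17°, shortest Δλ = -24.97° (west) — crosses 180°.
Leg 2: +158.17° → +173.26°, shortest Δλ = 15.09° (east) — does not cross 180°.
Leg 3: +173.26° → -31.47°, shortest Δλ = 155.27° (east) — crosses 180°.
Leg 4: -31.47° → +0.05°, shortest Δλ = 31.52° (east) — does not cross 180°.
Leg 5: +0.05° → -5.44°, shortest Δλ = -5.49° (west) — does not cross 180°.
Leg 6: -5.44° → +43.94°, shortest Δλ = 49.38° (east) — does not cross 180°.
Total crossings: 2.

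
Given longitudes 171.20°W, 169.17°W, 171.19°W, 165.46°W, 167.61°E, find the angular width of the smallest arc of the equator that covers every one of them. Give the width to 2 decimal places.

Sort the longitudes: -171.20°, -171.19°, -169.17°, -165.46°, +167.61°.
Eastward gaps between consecutive values (wrapping around): 0.01°, 2.02°, 3.71°, 333.07°, 21.19°.
Largest gap = 333.07° ⇒ minimal covering band is its complement: 360° − 333.07° = 26.93°.
Band runs from +167.61° eastward to -165.46°, crossing the antimeridian.

26.93°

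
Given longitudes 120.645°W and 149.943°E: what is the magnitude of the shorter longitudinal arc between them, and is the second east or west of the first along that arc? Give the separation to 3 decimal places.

Raw difference: 149.943 − -120.645 = 270.588°.
Normalise into (−180°, 180°]: 270.588° − 360° = -89.412°.
Negative ⇒ the second point lies to the west; separation 89.412°.

89.412° west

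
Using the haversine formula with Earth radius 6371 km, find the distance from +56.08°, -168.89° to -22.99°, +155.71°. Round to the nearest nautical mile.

5078 nmi

Δλ = 155.71 − -168.89 = 324.60°; wrapped into (−180°, 180°]: -35.40°.
Δφ = -22.99 − 56.08 = -79.07°.
a = sin²(Δφ/2) + cos φ₁ · cos φ₂ · sin²(Δλ/2) = 0.452681.
c = 2·atan2(√a, √(1−a)) = 1.47602 rad → d = 6371·c ≈ 9403.70 km ≈ 5077.59 nmi.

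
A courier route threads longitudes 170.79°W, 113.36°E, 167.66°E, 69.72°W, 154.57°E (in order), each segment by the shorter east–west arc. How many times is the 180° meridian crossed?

3

Leg 1: -170.79° → +113.36°, shortest Δλ = -75.85° (west) — crosses 180°.
Leg 2: +113.36° → +167.66°, shortest Δλ = 54.3° (east) — does not cross 180°.
Leg 3: +167.66° → -69.72°, shortest Δλ = 122.62° (east) — crosses 180°.
Leg 4: -69.72° → +154.57°, shortest Δλ = -135.71° (west) — crosses 180°.
Total crossings: 3.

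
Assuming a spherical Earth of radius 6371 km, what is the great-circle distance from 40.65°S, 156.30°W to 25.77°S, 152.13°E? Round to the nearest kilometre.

Δλ = 152.13 − -156.30 = 308.43°; wrapped into (−180°, 180°]: -51.57°.
Δφ = -25.77 − -40.65 = 14.88°.
a = sin²(Δφ/2) + cos φ₁ · cos φ₂ · sin²(Δλ/2) = 0.146052.
c = 2·atan2(√a, √(1−a)) = 0.78428 rad → d = 6371·c ≈ 4996.65 km.

4997 km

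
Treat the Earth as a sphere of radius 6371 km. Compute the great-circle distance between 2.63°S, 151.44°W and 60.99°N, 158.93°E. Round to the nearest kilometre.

Δλ = 158.93 − -151.44 = 310.37°; wrapped into (−180°, 180°]: -49.63°.
Δφ = 60.99 − -2.63 = 63.62°.
a = sin²(Δφ/2) + cos φ₁ · cos φ₂ · sin²(Δλ/2) = 0.363170.
c = 2·atan2(√a, √(1−a)) = 1.29360 rad → d = 6371·c ≈ 8241.52 km.

8242 km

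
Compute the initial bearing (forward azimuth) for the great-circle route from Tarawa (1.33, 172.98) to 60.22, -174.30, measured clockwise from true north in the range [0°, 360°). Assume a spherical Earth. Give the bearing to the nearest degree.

7°

Δλ = -174.30 − 172.98 = -347.28°; wrapped into (−180°, 180°]: 12.72°.
θ = atan2( sin Δλ · cos φ₂ , cos φ₁ · sin φ₂ − sin φ₁ · cos φ₂ · cos Δλ )
  = atan2(0.10936, 0.85646) = 7.277° → normalised to [0°, 360°): 7.277°.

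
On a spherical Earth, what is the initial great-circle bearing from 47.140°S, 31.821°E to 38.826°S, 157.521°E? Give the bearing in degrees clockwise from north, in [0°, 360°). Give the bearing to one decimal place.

140.2°

Δλ = 157.521 − 31.821 = 125.700°.
θ = atan2( sin Δλ · cos φ₂ , cos φ₁ · sin φ₂ − sin φ₁ · cos φ₂ · cos Δλ )
  = atan2(0.63266, -0.75970) = 140.213° → normalised to [0°, 360°): 140.213°.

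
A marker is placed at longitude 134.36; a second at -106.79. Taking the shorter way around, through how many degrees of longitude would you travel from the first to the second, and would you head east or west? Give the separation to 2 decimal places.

118.85° east

Raw difference: -106.79 − 134.36 = -241.15°.
Normalise into (−180°, 180°]: -241.15° + 360° = 118.85°.
Positive ⇒ the second point lies to the east; separation 118.85°.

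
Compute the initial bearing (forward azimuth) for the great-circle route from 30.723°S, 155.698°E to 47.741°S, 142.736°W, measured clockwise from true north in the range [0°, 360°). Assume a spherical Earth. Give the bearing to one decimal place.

128.6°

Δλ = -142.736 − 155.698 = -298.434°; wrapped into (−180°, 180°]: 61.566°.
θ = atan2( sin Δλ · cos φ₂ , cos φ₁ · sin φ₂ − sin φ₁ · cos φ₂ · cos Δλ )
  = atan2(0.59136, -0.47265) = 128.634° → normalised to [0°, 360°): 128.634°.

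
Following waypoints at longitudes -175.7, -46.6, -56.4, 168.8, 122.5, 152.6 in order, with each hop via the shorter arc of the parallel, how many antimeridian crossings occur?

1

Leg 1: -175.7° → -46.6°, shortest Δλ = 129.1° (east) — does not cross 180°.
Leg 2: -46.6° → -56.4°, shortest Δλ = -9.8° (west) — does not cross 180°.
Leg 3: -56.4° → +168.8°, shortest Δλ = -134.8° (west) — crosses 180°.
Leg 4: +168.8° → +122.5°, shortest Δλ = -46.3° (west) — does not cross 180°.
Leg 5: +122.5° → +152.6°, shortest Δλ = 30.1° (east) — does not cross 180°.
Total crossings: 1.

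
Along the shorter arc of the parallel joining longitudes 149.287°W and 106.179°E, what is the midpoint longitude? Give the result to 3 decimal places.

Signed shortest Δλ from -149.287° to +106.179° is -104.534°.
Midpoint longitude = -149.287° + (-104.534°)/2 = -149.287° − 52.267° = -201.554°.
Normalise into (−180°, 180°]: +158.446°.
(The naïve average (-149.287 + +106.179)/2 = -21.554° is on the wrong side of the globe.)

158.446°E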